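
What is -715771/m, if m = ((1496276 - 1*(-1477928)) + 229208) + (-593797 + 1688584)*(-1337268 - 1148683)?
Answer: 715771/2721583634025 ≈ 2.6300e-7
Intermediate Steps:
m = -2721583634025 (m = ((1496276 + 1477928) + 229208) + 1094787*(-2485951) = (2974204 + 229208) - 2721586837437 = 3203412 - 2721586837437 = -2721583634025)
-715771/m = -715771/(-2721583634025) = -715771*(-1/2721583634025) = 715771/2721583634025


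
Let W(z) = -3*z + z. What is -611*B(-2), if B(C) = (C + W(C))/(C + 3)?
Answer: -1222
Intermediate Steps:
W(z) = -2*z
B(C) = -C/(3 + C) (B(C) = (C - 2*C)/(C + 3) = (-C)/(3 + C) = -C/(3 + C))
-611*B(-2) = -(-611)*(-2)/(3 - 2) = -(-611)*(-2)/1 = -(-611)*(-2) = -611*2 = -1222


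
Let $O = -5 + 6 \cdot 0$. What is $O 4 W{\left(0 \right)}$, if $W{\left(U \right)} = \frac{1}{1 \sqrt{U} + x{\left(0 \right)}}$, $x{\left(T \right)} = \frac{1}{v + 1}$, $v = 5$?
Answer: $-120$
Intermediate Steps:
$x{\left(T \right)} = \frac{1}{6}$ ($x{\left(T \right)} = \frac{1}{5 + 1} = \frac{1}{6}$)
$O = -5$ ($O = -5 + 0 = -5$)
$W{\left(U \right)} = \frac{1}{\frac{1}{6} + \sqrt{U}}$ ($W{\left(U \right)} = \frac{1}{1 \sqrt{U} + \frac{1}{6}} = \frac{1}{\sqrt{U} + \frac{1}{6}} = \frac{1}{\frac{1}{6} + \sqrt{U}}$)
$O 4 W{\left(0 \right)} = \left(-5\right) 4 \frac{6}{1 + 6 \sqrt{0}} = - 20 \frac{6}{1 + 6 \cdot 0} = - 20 \frac{6}{1 + 0} = - 20 \cdot \frac{6}{1} = - 20 \cdot 6 \cdot 1 = \left(-20\right) 6 = -120$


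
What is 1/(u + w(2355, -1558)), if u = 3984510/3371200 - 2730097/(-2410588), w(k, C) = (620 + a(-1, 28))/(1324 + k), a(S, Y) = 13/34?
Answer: 12706508357335520/31551509440739411 ≈ 0.40272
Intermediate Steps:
a(S, Y) = 13/34 (a(S, Y) = 13*(1/34) = 13/34)
w(k, C) = 21093/(34*(1324 + k)) (w(k, C) = (620 + 13/34)/(1324 + k) = 21093/(34*(1324 + k)))
u = 470217874957/203164356640 (u = 3984510*(1/3371200) - 2730097*(-1/2410588) = 398451/337120 + 2730097/2410588 = 470217874957/203164356640 ≈ 2.3145)
1/(u + w(2355, -1558)) = 1/(470217874957/203164356640 + 21093/(34*(1324 + 2355))) = 1/(470217874957/203164356640 + (21093/34)/3679) = 1/(470217874957/203164356640 + (21093/34)*(1/3679)) = 1/(470217874957/203164356640 + 21093/125086) = 1/(31551509440739411/12706508357335520) = 12706508357335520/31551509440739411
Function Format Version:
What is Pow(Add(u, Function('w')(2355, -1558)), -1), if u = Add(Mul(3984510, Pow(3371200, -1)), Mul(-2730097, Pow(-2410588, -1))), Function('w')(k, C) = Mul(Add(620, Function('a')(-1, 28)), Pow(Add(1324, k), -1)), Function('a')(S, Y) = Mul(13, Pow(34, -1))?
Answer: Rational(12706508357335520, 31551509440739411) ≈ 0.40272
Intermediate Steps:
Function('a')(S, Y) = Rational(13, 34) (Function('a')(S, Y) = Mul(13, Rational(1, 34)) = Rational(13, 34))
Function('w')(k, C) = Mul(Rational(21093, 34), Pow(Add(1324, k), -1)) (Function('w')(k, C) = Mul(Add(620, Rational(13, 34)), Pow(Add(1324, k), -1)) = Mul(Rational(21093, 34), Pow(Add(1324, k), -1)))
u = Rational(470217874957, 203164356640) (u = Add(Mul(3984510, Rational(1, 3371200)), Mul(-2730097, Rational(-1, 2410588))) = Add(Rational(398451, 337120), Rational(2730097, 2410588)) = Rational(470217874957, 203164356640) ≈ 2.3145)
Pow(Add(u, Function('w')(2355, -1558)), -1) = Pow(Add(Rational(470217874957, 203164356640), Mul(Rational(21093, 34), Pow(Add(1324, 2355), -1))), -1) = Pow(Add(Rational(470217874957, 203164356640), Mul(Rational(21093, 34), Pow(3679, -1))), -1) = Pow(Add(Rational(470217874957, 203164356640), Mul(Rational(21093, 34), Rational(1, 3679))), -1) = Pow(Add(Rational(470217874957, 203164356640), Rational(21093, 125086)), -1) = Pow(Rational(31551509440739411, 12706508357335520), -1) = Rational(12706508357335520, 31551509440739411)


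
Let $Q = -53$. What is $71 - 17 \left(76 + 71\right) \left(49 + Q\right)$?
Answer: $10067$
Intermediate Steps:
$71 - 17 \left(76 + 71\right) \left(49 + Q\right) = 71 - 17 \left(76 + 71\right) \left(49 - 53\right) = 71 - 17 \cdot 147 \left(-4\right) = 71 - -9996 = 71 + 9996 = 10067$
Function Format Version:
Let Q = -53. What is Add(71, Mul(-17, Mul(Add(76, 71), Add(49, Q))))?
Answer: 10067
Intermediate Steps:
Add(71, Mul(-17, Mul(Add(76, 71), Add(49, Q)))) = Add(71, Mul(-17, Mul(Add(76, 71), Add(49, -53)))) = Add(71, Mul(-17, Mul(147, -4))) = Add(71, Mul(-17, -588)) = Add(71, 9996) = 10067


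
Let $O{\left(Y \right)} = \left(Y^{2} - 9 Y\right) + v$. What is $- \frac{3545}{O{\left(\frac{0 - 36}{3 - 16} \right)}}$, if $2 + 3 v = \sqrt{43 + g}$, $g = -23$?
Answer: $\frac{8165202045}{40992088} + \frac{303746235 \sqrt{5}}{40992088} \approx 215.76$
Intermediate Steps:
$v = - \frac{2}{3} + \frac{2 \sqrt{5}}{3}$ ($v = - \frac{2}{3} + \frac{\sqrt{43 - 23}}{3} = - \frac{2}{3} + \frac{\sqrt{20}}{3} = - \frac{2}{3} + \frac{2 \sqrt{5}}{3} \approx 0.82405$)
$O{\left(Y \right)} = - \frac{2}{3} + Y^{2} - 9 Y + \frac{2 \sqrt{5}}{3}$ ($O{\left(Y \right)} = \left(Y^{2} - 9 Y\right) - \left(\frac{2}{3} - \frac{2 \sqrt{5}}{3}\right) = - \frac{2}{3} + Y^{2} - 9 Y + \frac{2 \sqrt{5}}{3}$)
$- \frac{3545}{O{\left(\frac{0 - 36}{3 - 16} \right)}} = - \frac{3545}{- \frac{2}{3} + \left(\frac{0 - 36}{3 - 16}\right)^{2} - 9 \frac{0 - 36}{3 - 16} + \frac{2 \sqrt{5}}{3}} = - \frac{3545}{- \frac{2}{3} + \left(- \frac{36}{-13}\right)^{2} - 9 \left(- \frac{36}{-13}\right) + \frac{2 \sqrt{5}}{3}} = - \frac{3545}{- \frac{2}{3} + \left(\left(-36\right) \left(- \frac{1}{13}\right)\right)^{2} - 9 \left(\left(-36\right) \left(- \frac{1}{13}\right)\right) + \frac{2 \sqrt{5}}{3}} = - \frac{3545}{- \frac{2}{3} + \left(\frac{36}{13}\right)^{2} - \frac{324}{13} + \frac{2 \sqrt{5}}{3}} = - \frac{3545}{- \frac{2}{3} + \frac{1296}{169} - \frac{324}{13} + \frac{2 \sqrt{5}}{3}} = - \frac{3545}{- \frac{9086}{507} + \frac{2 \sqrt{5}}{3}}$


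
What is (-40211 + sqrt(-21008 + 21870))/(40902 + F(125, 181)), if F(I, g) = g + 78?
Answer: -40211/41161 + sqrt(862)/41161 ≈ -0.97621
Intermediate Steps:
F(I, g) = 78 + g
(-40211 + sqrt(-21008 + 21870))/(40902 + F(125, 181)) = (-40211 + sqrt(-21008 + 21870))/(40902 + (78 + 181)) = (-40211 + sqrt(862))/(40902 + 259) = (-40211 + sqrt(862))/41161 = (-40211 + sqrt(862))*(1/41161) = -40211/41161 + sqrt(862)/41161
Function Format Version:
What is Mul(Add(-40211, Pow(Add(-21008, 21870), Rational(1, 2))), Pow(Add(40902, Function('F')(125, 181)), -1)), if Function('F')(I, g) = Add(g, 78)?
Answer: Add(Rational(-40211, 41161), Mul(Rational(1, 41161), Pow(862, Rational(1, 2)))) ≈ -0.97621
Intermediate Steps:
Function('F')(I, g) = Add(78, g)
Mul(Add(-40211, Pow(Add(-21008, 21870), Rational(1, 2))), Pow(Add(40902, Function('F')(125, 181)), -1)) = Mul(Add(-40211, Pow(Add(-21008, 21870), Rational(1, 2))), Pow(Add(40902, Add(78, 181)), -1)) = Mul(Add(-40211, Pow(862, Rational(1, 2))), Pow(Add(40902, 259), -1)) = Mul(Add(-40211, Pow(862, Rational(1, 2))), Pow(41161, -1)) = Mul(Add(-40211, Pow(862, Rational(1, 2))), Rational(1, 41161)) = Add(Rational(-40211, 41161), Mul(Rational(1, 41161), Pow(862, Rational(1, 2))))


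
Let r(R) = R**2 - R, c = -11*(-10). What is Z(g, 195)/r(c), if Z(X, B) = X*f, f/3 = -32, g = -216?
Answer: 10368/5995 ≈ 1.7294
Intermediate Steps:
f = -96 (f = 3*(-32) = -96)
Z(X, B) = -96*X (Z(X, B) = X*(-96) = -96*X)
c = 110
Z(g, 195)/r(c) = (-96*(-216))/((110*(-1 + 110))) = 20736/((110*109)) = 20736/11990 = 20736*(1/11990) = 10368/5995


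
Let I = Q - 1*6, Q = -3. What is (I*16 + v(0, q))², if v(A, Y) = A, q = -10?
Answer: 20736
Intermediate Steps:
I = -9 (I = -3 - 1*6 = -3 - 6 = -9)
(I*16 + v(0, q))² = (-9*16 + 0)² = (-144 + 0)² = (-144)² = 20736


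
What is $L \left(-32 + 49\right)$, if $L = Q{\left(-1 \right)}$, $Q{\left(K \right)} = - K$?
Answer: $17$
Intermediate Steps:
$L = 1$ ($L = \left(-1\right) \left(-1\right) = 1$)
$L \left(-32 + 49\right) = 1 \left(-32 + 49\right) = 1 \cdot 17 = 17$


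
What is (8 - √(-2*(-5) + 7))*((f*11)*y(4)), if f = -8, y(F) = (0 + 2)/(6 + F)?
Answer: -704/5 + 88*√17/5 ≈ -68.233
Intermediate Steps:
y(F) = 2/(6 + F)
(8 - √(-2*(-5) + 7))*((f*11)*y(4)) = (8 - √(-2*(-5) + 7))*((-8*11)*(2/(6 + 4))) = (8 - √(10 + 7))*(-176/10) = (8 - √17)*(-176/10) = (8 - √17)*(-88*⅕) = (8 - √17)*(-88/5) = -704/5 + 88*√17/5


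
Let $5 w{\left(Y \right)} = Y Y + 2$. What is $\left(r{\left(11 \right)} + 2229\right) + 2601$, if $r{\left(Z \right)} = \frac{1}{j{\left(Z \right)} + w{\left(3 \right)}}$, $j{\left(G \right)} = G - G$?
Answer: $\frac{53135}{11} \approx 4830.5$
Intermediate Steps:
$j{\left(G \right)} = 0$
$w{\left(Y \right)} = \frac{2}{5} + \frac{Y^{2}}{5}$ ($w{\left(Y \right)} = \frac{Y Y + 2}{5} = \frac{Y^{2} + 2}{5} = \frac{2 + Y^{2}}{5} = \frac{2}{5} + \frac{Y^{2}}{5}$)
$r{\left(Z \right)} = \frac{5}{11}$ ($r{\left(Z \right)} = \frac{1}{0 + \left(\frac{2}{5} + \frac{3^{2}}{5}\right)} = \frac{1}{0 + \left(\frac{2}{5} + \frac{1}{5} \cdot 9\right)} = \frac{1}{0 + \left(\frac{2}{5} + \frac{9}{5}\right)} = \frac{1}{0 + \frac{11}{5}} = \frac{1}{\frac{11}{5}} = \frac{5}{11}$)
$\left(r{\left(11 \right)} + 2229\right) + 2601 = \left(\frac{5}{11} + 2229\right) + 2601 = \frac{24524}{11} + 2601 = \frac{53135}{11}$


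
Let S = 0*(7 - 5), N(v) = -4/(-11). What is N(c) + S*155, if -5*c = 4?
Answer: 4/11 ≈ 0.36364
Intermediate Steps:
c = -⅘ (c = -⅕*4 = -⅘ ≈ -0.80000)
N(v) = 4/11 (N(v) = -4*(-1/11) = 4/11)
S = 0 (S = 0*2 = 0)
N(c) + S*155 = 4/11 + 0*155 = 4/11 + 0 = 4/11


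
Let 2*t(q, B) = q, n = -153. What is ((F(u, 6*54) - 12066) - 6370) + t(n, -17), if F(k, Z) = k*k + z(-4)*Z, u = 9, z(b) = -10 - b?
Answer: -40751/2 ≈ -20376.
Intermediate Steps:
t(q, B) = q/2
F(k, Z) = k**2 - 6*Z (F(k, Z) = k*k + (-10 - 1*(-4))*Z = k**2 + (-10 + 4)*Z = k**2 - 6*Z)
((F(u, 6*54) - 12066) - 6370) + t(n, -17) = (((9**2 - 36*54) - 12066) - 6370) + (1/2)*(-153) = (((81 - 6*324) - 12066) - 6370) - 153/2 = (((81 - 1944) - 12066) - 6370) - 153/2 = ((-1863 - 12066) - 6370) - 153/2 = (-13929 - 6370) - 153/2 = -20299 - 153/2 = -40751/2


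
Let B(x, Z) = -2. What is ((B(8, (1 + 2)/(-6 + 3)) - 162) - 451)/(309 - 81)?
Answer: -205/76 ≈ -2.6974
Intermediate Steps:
((B(8, (1 + 2)/(-6 + 3)) - 162) - 451)/(309 - 81) = ((-2 - 162) - 451)/(309 - 81) = (-164 - 451)/228 = -615*1/228 = -205/76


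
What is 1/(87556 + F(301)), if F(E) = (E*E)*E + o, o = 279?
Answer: 1/27358736 ≈ 3.6551e-8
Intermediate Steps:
F(E) = 279 + E**3 (F(E) = (E*E)*E + 279 = E**2*E + 279 = E**3 + 279 = 279 + E**3)
1/(87556 + F(301)) = 1/(87556 + (279 + 301**3)) = 1/(87556 + (279 + 27270901)) = 1/(87556 + 27271180) = 1/27358736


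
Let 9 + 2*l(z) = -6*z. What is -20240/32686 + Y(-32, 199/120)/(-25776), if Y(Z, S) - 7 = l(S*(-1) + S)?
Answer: -521787955/842514336 ≈ -0.61932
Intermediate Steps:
l(z) = -9/2 - 3*z (l(z) = -9/2 + (-6*z)/2 = -9/2 - 3*z)
Y(Z, S) = 5/2 (Y(Z, S) = 7 + (-9/2 - 3*(S*(-1) + S)) = 7 + (-9/2 - 3*(-S + S)) = 7 + (-9/2 - 3*0) = 7 + (-9/2 + 0) = 7 - 9/2 = 5/2)
-20240/32686 + Y(-32, 199/120)/(-25776) = -20240/32686 + (5/2)/(-25776) = -20240*1/32686 + (5/2)*(-1/25776) = -10120/16343 - 5/51552 = -521787955/842514336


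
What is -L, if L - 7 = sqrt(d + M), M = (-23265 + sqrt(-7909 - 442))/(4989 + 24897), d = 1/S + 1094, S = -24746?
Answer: -7 - sqrt(149483677961570972832 + 4575281481294*I*sqrt(8351))/369779478 ≈ -40.064 - 4.624e-5*I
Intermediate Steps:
d = 27072123/24746 (d = 1/(-24746) + 1094 = -1/24746 + 1094 = 27072123/24746 ≈ 1094.0)
M = -7755/9962 + I*sqrt(8351)/29886 (M = (-23265 + sqrt(-8351))/29886 = (-23265 + I*sqrt(8351))*(1/29886) = -7755/9962 + I*sqrt(8351)/29886 ≈ -0.77846 + 0.0030577*I)
L = 7 + sqrt(67375146024/61629913 + I*sqrt(8351)/29886) (L = 7 + sqrt(27072123/24746 + (-7755/9962 + I*sqrt(8351)/29886)) = 7 + sqrt(67375146024/61629913 + I*sqrt(8351)/29886) ≈ 40.064 + 4.62e-5*I)
-L = -(7 + sqrt(149483677961570972832 + 4575281481294*I*sqrt(8351))/369779478) = -7 - sqrt(149483677961570972832 + 4575281481294*I*sqrt(8351))/369779478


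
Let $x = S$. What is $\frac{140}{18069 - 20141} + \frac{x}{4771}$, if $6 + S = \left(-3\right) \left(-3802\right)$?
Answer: $\frac{819745}{353054} \approx 2.3219$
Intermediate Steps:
$S = 11400$ ($S = -6 - -11406 = -6 + 11406 = 11400$)
$x = 11400$
$\frac{140}{18069 - 20141} + \frac{x}{4771} = \frac{140}{18069 - 20141} + \frac{11400}{4771} = \frac{140}{18069 - 20141} + 11400 \cdot \frac{1}{4771} = \frac{140}{-2072} + \frac{11400}{4771} = 140 \left(- \frac{1}{2072}\right) + \frac{11400}{4771} = - \frac{5}{74} + \frac{11400}{4771} = \frac{819745}{353054}$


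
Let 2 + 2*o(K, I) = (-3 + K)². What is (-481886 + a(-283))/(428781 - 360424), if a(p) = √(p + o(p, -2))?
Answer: -481886/68357 + √40614/68357 ≈ -7.0466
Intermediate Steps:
o(K, I) = -1 + (-3 + K)²/2
a(p) = √(-1 + p + (-3 + p)²/2) (a(p) = √(p + (-1 + (-3 + p)²/2)) = √(-1 + p + (-3 + p)²/2))
(-481886 + a(-283))/(428781 - 360424) = (-481886 + √(14 - 8*(-283) + 2*(-283)²)/2)/(428781 - 360424) = (-481886 + √(14 + 2264 + 2*80089)/2)/68357 = (-481886 + √(14 + 2264 + 160178)/2)*(1/68357) = (-481886 + √162456/2)*(1/68357) = (-481886 + (2*√40614)/2)*(1/68357) = (-481886 + √40614)*(1/68357) = -481886/68357 + √40614/68357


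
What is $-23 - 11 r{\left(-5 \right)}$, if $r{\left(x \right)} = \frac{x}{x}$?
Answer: $-34$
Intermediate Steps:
$r{\left(x \right)} = 1$
$-23 - 11 r{\left(-5 \right)} = -23 - 11 = -34$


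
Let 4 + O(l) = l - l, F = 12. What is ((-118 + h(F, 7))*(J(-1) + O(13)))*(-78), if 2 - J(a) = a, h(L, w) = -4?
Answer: -9516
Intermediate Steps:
O(l) = -4 (O(l) = -4 + (l - l) = -4 + 0 = -4)
J(a) = 2 - a
((-118 + h(F, 7))*(J(-1) + O(13)))*(-78) = ((-118 - 4)*((2 - 1*(-1)) - 4))*(-78) = -122*((2 + 1) - 4)*(-78) = -122*(3 - 4)*(-78) = -122*(-1)*(-78) = 122*(-78) = -9516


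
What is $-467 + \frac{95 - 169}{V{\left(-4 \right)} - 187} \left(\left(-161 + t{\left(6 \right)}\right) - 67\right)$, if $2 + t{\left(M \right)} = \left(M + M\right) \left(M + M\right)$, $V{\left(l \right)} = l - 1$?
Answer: $- \frac{24007}{48} \approx -500.15$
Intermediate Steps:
$V{\left(l \right)} = -1 + l$
$t{\left(M \right)} = -2 + 4 M^{2}$ ($t{\left(M \right)} = -2 + \left(M + M\right) \left(M + M\right) = -2 + 2 M 2 M = -2 + 4 M^{2}$)
$-467 + \frac{95 - 169}{V{\left(-4 \right)} - 187} \left(\left(-161 + t{\left(6 \right)}\right) - 67\right) = -467 + \frac{95 - 169}{\left(-1 - 4\right) - 187} \left(\left(-161 - \left(2 - 4 \cdot 6^{2}\right)\right) - 67\right) = -467 + - \frac{74}{-5 - 187} \left(\left(-161 + \left(-2 + 4 \cdot 36\right)\right) - 67\right) = -467 + - \frac{74}{-192} \left(\left(-161 + \left(-2 + 144\right)\right) - 67\right) = -467 + \left(-74\right) \left(- \frac{1}{192}\right) \left(\left(-161 + 142\right) - 67\right) = -467 + \frac{37 \left(-19 - 67\right)}{96} = -467 + \frac{37}{96} \left(-86\right) = -467 - \frac{1591}{48} = - \frac{24007}{48}$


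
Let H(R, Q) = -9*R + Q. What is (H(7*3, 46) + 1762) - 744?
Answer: 875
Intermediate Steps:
H(R, Q) = Q - 9*R
(H(7*3, 46) + 1762) - 744 = ((46 - 63*3) + 1762) - 744 = ((46 - 9*21) + 1762) - 744 = ((46 - 189) + 1762) - 744 = (-143 + 1762) - 744 = 1619 - 744 = 875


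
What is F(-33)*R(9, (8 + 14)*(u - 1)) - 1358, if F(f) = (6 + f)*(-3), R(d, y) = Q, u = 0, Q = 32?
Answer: 1234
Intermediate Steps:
R(d, y) = 32
F(f) = -18 - 3*f
F(-33)*R(9, (8 + 14)*(u - 1)) - 1358 = (-18 - 3*(-33))*32 - 1358 = (-18 + 99)*32 - 1358 = 81*32 - 1358 = 2592 - 1358 = 1234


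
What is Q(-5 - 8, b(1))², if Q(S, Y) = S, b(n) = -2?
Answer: 169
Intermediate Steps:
Q(-5 - 8, b(1))² = (-5 - 8)² = (-13)² = 169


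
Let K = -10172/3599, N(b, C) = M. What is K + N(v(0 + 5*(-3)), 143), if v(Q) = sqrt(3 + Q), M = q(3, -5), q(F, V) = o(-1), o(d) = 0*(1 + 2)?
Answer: -10172/3599 ≈ -2.8263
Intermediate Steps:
o(d) = 0 (o(d) = 0*3 = 0)
q(F, V) = 0
M = 0
N(b, C) = 0
K = -10172/3599 (K = -10172*1/3599 = -10172/3599 ≈ -2.8263)
K + N(v(0 + 5*(-3)), 143) = -10172/3599 + 0 = -10172/3599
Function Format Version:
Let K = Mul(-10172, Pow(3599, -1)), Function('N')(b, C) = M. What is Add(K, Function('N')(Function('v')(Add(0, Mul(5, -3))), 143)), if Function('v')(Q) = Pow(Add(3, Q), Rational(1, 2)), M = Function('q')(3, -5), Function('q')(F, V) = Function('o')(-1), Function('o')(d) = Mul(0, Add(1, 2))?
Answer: Rational(-10172, 3599) ≈ -2.8263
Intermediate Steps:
Function('o')(d) = 0 (Function('o')(d) = Mul(0, 3) = 0)
Function('q')(F, V) = 0
M = 0
Function('N')(b, C) = 0
K = Rational(-10172, 3599) (K = Mul(-10172, Rational(1, 3599)) = Rational(-10172, 3599) ≈ -2.8263)
Add(K, Function('N')(Function('v')(Add(0, Mul(5, -3))), 143)) = Add(Rational(-10172, 3599), 0) = Rational(-10172, 3599)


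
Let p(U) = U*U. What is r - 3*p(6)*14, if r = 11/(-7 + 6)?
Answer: -1523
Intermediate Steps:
p(U) = U²
r = -11 (r = 11/(-1) = 11*(-1) = -11)
r - 3*p(6)*14 = -11 - 3*6²*14 = -11 - 3*36*14 = -11 - 108*14 = -11 - 1512 = -1523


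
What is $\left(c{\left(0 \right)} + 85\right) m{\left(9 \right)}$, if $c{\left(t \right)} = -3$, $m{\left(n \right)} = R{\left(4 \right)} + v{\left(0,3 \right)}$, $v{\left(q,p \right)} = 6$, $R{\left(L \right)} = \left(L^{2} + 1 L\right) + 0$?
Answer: $2132$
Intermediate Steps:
$R{\left(L \right)} = L + L^{2}$ ($R{\left(L \right)} = \left(L^{2} + L\right) + 0 = \left(L + L^{2}\right) + 0 = L + L^{2}$)
$m{\left(n \right)} = 26$ ($m{\left(n \right)} = 4 \left(1 + 4\right) + 6 = 4 \cdot 5 + 6 = 20 + 6 = 26$)
$\left(c{\left(0 \right)} + 85\right) m{\left(9 \right)} = \left(-3 + 85\right) 26 = 82 \cdot 26 = 2132$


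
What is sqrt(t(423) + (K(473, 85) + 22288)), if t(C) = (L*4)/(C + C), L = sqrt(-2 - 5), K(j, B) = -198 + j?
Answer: sqrt(448575003 + 94*I*sqrt(7))/141 ≈ 150.21 + 4.164e-5*I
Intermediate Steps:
L = I*sqrt(7) (L = sqrt(-7) = I*sqrt(7) ≈ 2.6458*I)
t(C) = 2*I*sqrt(7)/C (t(C) = ((I*sqrt(7))*4)/(C + C) = (4*I*sqrt(7))/((2*C)) = (4*I*sqrt(7))*(1/(2*C)) = 2*I*sqrt(7)/C)
sqrt(t(423) + (K(473, 85) + 22288)) = sqrt(2*I*sqrt(7)/423 + ((-198 + 473) + 22288)) = sqrt(2*I*sqrt(7)*(1/423) + (275 + 22288)) = sqrt(2*I*sqrt(7)/423 + 22563) = sqrt(22563 + 2*I*sqrt(7)/423)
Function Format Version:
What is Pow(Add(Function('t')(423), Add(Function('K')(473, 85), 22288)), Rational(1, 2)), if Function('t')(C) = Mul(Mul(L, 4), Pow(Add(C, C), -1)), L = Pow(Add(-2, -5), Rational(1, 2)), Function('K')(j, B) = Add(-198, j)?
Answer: Mul(Rational(1, 141), Pow(Add(448575003, Mul(94, I, Pow(7, Rational(1, 2)))), Rational(1, 2))) ≈ Add(150.21, Mul(4.1640e-5, I))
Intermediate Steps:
L = Mul(I, Pow(7, Rational(1, 2))) (L = Pow(-7, Rational(1, 2)) = Mul(I, Pow(7, Rational(1, 2))) ≈ Mul(2.6458, I))
Function('t')(C) = Mul(2, I, Pow(7, Rational(1, 2)), Pow(C, -1)) (Function('t')(C) = Mul(Mul(Mul(I, Pow(7, Rational(1, 2))), 4), Pow(Add(C, C), -1)) = Mul(Mul(4, I, Pow(7, Rational(1, 2))), Pow(Mul(2, C), -1)) = Mul(Mul(4, I, Pow(7, Rational(1, 2))), Mul(Rational(1, 2), Pow(C, -1))) = Mul(2, I, Pow(7, Rational(1, 2)), Pow(C, -1)))
Pow(Add(Function('t')(423), Add(Function('K')(473, 85), 22288)), Rational(1, 2)) = Pow(Add(Mul(2, I, Pow(7, Rational(1, 2)), Pow(423, -1)), Add(Add(-198, 473), 22288)), Rational(1, 2)) = Pow(Add(Mul(2, I, Pow(7, Rational(1, 2)), Rational(1, 423)), Add(275, 22288)), Rational(1, 2)) = Pow(Add(Mul(Rational(2, 423), I, Pow(7, Rational(1, 2))), 22563), Rational(1, 2)) = Pow(Add(22563, Mul(Rational(2, 423), I, Pow(7, Rational(1, 2)))), Rational(1, 2))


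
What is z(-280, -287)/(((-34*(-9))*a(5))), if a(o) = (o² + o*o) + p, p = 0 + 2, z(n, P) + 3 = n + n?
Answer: -563/15912 ≈ -0.035382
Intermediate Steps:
z(n, P) = -3 + 2*n (z(n, P) = -3 + (n + n) = -3 + 2*n)
p = 2
a(o) = 2 + 2*o² (a(o) = (o² + o*o) + 2 = (o² + o²) + 2 = 2*o² + 2 = 2 + 2*o²)
z(-280, -287)/(((-34*(-9))*a(5))) = (-3 + 2*(-280))/(((-34*(-9))*(2 + 2*5²))) = (-3 - 560)/((306*(2 + 2*25))) = -563*1/(306*(2 + 50)) = -563/(306*52) = -563/15912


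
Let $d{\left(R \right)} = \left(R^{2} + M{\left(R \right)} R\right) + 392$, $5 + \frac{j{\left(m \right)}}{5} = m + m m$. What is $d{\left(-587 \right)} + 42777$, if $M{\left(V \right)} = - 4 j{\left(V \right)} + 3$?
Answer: $4038675957$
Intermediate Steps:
$j{\left(m \right)} = -25 + 5 m + 5 m^{2}$ ($j{\left(m \right)} = -25 + 5 \left(m + m m\right) = -25 + 5 \left(m + m^{2}\right) = -25 + \left(5 m + 5 m^{2}\right) = -25 + 5 m + 5 m^{2}$)
$M{\left(V \right)} = 103 - 20 V - 20 V^{2}$ ($M{\left(V \right)} = - 4 \left(-25 + 5 V + 5 V^{2}\right) + 3 = \left(100 - 20 V - 20 V^{2}\right) + 3 = 103 - 20 V - 20 V^{2}$)
$d{\left(R \right)} = 392 + R^{2} + R \left(103 - 20 R - 20 R^{2}\right)$ ($d{\left(R \right)} = \left(R^{2} + \left(103 - 20 R - 20 R^{2}\right) R\right) + 392 = \left(R^{2} + R \left(103 - 20 R - 20 R^{2}\right)\right) + 392 = 392 + R^{2} + R \left(103 - 20 R - 20 R^{2}\right)$)
$d{\left(-587 \right)} + 42777 = \left(392 - 20 \left(-587\right)^{3} - 19 \left(-587\right)^{2} + 103 \left(-587\right)\right) + 42777 = \left(392 - -4045240060 - 6546811 - 60461\right) + 42777 = \left(392 + 4045240060 - 6546811 - 60461\right) + 42777 = 4038633180 + 42777 = 4038675957$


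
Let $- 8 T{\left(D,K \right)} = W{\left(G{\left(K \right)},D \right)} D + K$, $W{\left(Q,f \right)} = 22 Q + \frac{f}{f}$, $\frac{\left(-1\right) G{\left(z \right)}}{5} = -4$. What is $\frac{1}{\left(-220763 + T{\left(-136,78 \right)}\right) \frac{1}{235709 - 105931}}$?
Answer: $- \frac{519112}{853103} \approx -0.6085$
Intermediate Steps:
$G{\left(z \right)} = 20$ ($G{\left(z \right)} = \left(-5\right) \left(-4\right) = 20$)
$W{\left(Q,f \right)} = 1 + 22 Q$ ($W{\left(Q,f \right)} = 22 Q + 1 = 1 + 22 Q$)
$T{\left(D,K \right)} = - \frac{441 D}{8} - \frac{K}{8}$ ($T{\left(D,K \right)} = - \frac{\left(1 + 22 \cdot 20\right) D + K}{8} = - \frac{\left(1 + 440\right) D + K}{8} = - \frac{441 D + K}{8} = - \frac{K + 441 D}{8} = - \frac{441 D}{8} - \frac{K}{8}$)
$\frac{1}{\left(-220763 + T{\left(-136,78 \right)}\right) \frac{1}{235709 - 105931}} = \frac{1}{\left(-220763 - - \frac{29949}{4}\right) \frac{1}{235709 - 105931}} = \frac{1}{\left(-220763 + \left(7497 - \frac{39}{4}\right)\right) \frac{1}{129778}} = \frac{1}{\left(-220763 + \frac{29949}{4}\right) \frac{1}{129778}} = \frac{1}{\left(- \frac{853103}{4}\right) \frac{1}{129778}} = \frac{1}{- \frac{853103}{519112}} = - \frac{519112}{853103}$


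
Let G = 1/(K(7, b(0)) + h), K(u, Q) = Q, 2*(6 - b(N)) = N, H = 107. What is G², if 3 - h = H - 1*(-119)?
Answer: 1/47089 ≈ 2.1236e-5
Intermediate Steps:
b(N) = 6 - N/2
h = -223 (h = 3 - (107 - 1*(-119)) = 3 - (107 + 119) = 3 - 1*226 = 3 - 226 = -223)
G = -1/217 (G = 1/((6 - ½*0) - 223) = 1/((6 + 0) - 223) = 1/(6 - 223) = 1/(-217) = -1/217 ≈ -0.0046083)
G² = (-1/217)² = 1/47089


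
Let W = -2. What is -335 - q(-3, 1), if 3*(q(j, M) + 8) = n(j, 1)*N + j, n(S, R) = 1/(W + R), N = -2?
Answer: -980/3 ≈ -326.67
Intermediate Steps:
n(S, R) = 1/(-2 + R)
q(j, M) = -22/3 + j/3 (q(j, M) = -8 + (-2/(-2 + 1) + j)/3 = -8 + (-2/(-1) + j)/3 = -8 + (-1*(-2) + j)/3 = -8 + (2 + j)/3 = -8 + (2/3 + j/3) = -22/3 + j/3)
-335 - q(-3, 1) = -335 - (-22/3 + (1/3)*(-3)) = -335 - (-22/3 - 1) = -335 - 1*(-25/3) = -335 + 25/3 = -980/3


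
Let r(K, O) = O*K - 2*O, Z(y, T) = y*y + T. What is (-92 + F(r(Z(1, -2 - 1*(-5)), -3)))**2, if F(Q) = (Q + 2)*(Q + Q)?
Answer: 1936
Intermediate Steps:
Z(y, T) = T + y**2 (Z(y, T) = y**2 + T = T + y**2)
r(K, O) = -2*O + K*O (r(K, O) = K*O - 2*O = -2*O + K*O)
F(Q) = 2*Q*(2 + Q) (F(Q) = (2 + Q)*(2*Q) = 2*Q*(2 + Q))
(-92 + F(r(Z(1, -2 - 1*(-5)), -3)))**2 = (-92 + 2*(-3*(-2 + ((-2 - 1*(-5)) + 1**2)))*(2 - 3*(-2 + ((-2 - 1*(-5)) + 1**2))))**2 = (-92 + 2*(-3*(-2 + ((-2 + 5) + 1)))*(2 - 3*(-2 + ((-2 + 5) + 1))))**2 = (-92 + 2*(-3*(-2 + (3 + 1)))*(2 - 3*(-2 + (3 + 1))))**2 = (-92 + 2*(-3*(-2 + 4))*(2 - 3*(-2 + 4)))**2 = (-92 + 2*(-3*2)*(2 - 3*2))**2 = (-92 + 2*(-6)*(2 - 6))**2 = (-92 + 2*(-6)*(-4))**2 = (-92 + 48)**2 = (-44)**2 = 1936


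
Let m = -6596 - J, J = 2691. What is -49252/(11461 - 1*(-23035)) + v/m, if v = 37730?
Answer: -62819193/11441584 ≈ -5.4904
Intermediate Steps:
m = -9287 (m = -6596 - 1*2691 = -6596 - 2691 = -9287)
-49252/(11461 - 1*(-23035)) + v/m = -49252/(11461 - 1*(-23035)) + 37730/(-9287) = -49252/(11461 + 23035) + 37730*(-1/9287) = -49252/34496 - 37730/9287 = -49252*1/34496 - 37730/9287 = -1759/1232 - 37730/9287 = -62819193/11441584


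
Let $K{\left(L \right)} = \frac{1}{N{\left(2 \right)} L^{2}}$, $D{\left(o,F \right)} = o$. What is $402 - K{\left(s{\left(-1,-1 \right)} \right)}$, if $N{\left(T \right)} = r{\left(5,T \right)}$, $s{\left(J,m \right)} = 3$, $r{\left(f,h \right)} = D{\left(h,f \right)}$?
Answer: $\frac{7235}{18} \approx 401.94$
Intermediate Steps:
$r{\left(f,h \right)} = h$
$N{\left(T \right)} = T$
$K{\left(L \right)} = \frac{1}{2 L^{2}}$
$402 - K{\left(s{\left(-1,-1 \right)} \right)} = 402 - \frac{1}{2 \cdot 9} = 402 - \frac{1}{2} \cdot \frac{1}{9} = 402 - \frac{1}{18} = \frac{7235}{18}$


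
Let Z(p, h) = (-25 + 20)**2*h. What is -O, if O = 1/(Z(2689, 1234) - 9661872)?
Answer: 1/9631022 ≈ 1.0383e-7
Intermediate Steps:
Z(p, h) = 25*h (Z(p, h) = (-5)**2*h = 25*h)
O = -1/9631022 (O = 1/(25*1234 - 9661872) = 1/(30850 - 9661872) = 1/(-9631022) = -1/9631022 ≈ -1.0383e-7)
-O = -1*(-1/9631022) = 1/9631022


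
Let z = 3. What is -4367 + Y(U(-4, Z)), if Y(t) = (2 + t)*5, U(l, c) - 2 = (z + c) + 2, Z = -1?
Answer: -4327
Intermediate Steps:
U(l, c) = 7 + c (U(l, c) = 2 + ((3 + c) + 2) = 2 + (5 + c) = 7 + c)
Y(t) = 10 + 5*t
-4367 + Y(U(-4, Z)) = -4367 + (10 + 5*(7 - 1)) = -4367 + (10 + 5*6) = -4367 + (10 + 30) = -4367 + 40 = -4327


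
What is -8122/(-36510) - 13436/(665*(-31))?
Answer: 65798339/75265365 ≈ 0.87422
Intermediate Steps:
-8122/(-36510) - 13436/(665*(-31)) = -8122*(-1/36510) - 13436/(-20615) = 4061/18255 - 13436*(-1/20615) = 4061/18255 + 13436/20615 = 65798339/75265365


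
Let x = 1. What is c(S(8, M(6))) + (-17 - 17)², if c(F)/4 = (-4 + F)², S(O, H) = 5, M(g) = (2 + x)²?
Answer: 1160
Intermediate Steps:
M(g) = 9 (M(g) = (2 + 1)² = 3² = 9)
c(F) = 4*(-4 + F)²
c(S(8, M(6))) + (-17 - 17)² = 4*(-4 + 5)² + (-17 - 17)² = 4*1² + (-34)² = 4*1 + 1156 = 4 + 1156 = 1160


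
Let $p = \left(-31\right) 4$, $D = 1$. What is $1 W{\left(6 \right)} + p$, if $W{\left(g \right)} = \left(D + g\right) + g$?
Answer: $-111$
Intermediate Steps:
$W{\left(g \right)} = 1 + 2 g$ ($W{\left(g \right)} = \left(1 + g\right) + g = 1 + 2 g$)
$p = -124$
$1 W{\left(6 \right)} + p = 1 \left(1 + 2 \cdot 6\right) - 124 = 1 \left(1 + 12\right) - 124 = 1 \cdot 13 - 124 = 13 - 124 = -111$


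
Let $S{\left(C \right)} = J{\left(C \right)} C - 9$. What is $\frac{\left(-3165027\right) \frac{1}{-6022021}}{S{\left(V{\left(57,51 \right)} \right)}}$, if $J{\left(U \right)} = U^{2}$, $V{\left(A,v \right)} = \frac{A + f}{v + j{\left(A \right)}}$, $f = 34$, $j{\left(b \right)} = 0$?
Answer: $- \frac{419843996577}{2651423582048} \approx -0.15835$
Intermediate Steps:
$V{\left(A,v \right)} = \frac{34 + A}{v}$ ($V{\left(A,v \right)} = \frac{A + 34}{v + 0} = \frac{34 + A}{v}$)
$S{\left(C \right)} = -9 + C^{3}$ ($S{\left(C \right)} = C^{2} C - 9 = C^{3} - 9 = -9 + C^{3}$)
$\frac{\left(-3165027\right) \frac{1}{-6022021}}{S{\left(V{\left(57,51 \right)} \right)}} = \frac{\left(-3165027\right) \frac{1}{-6022021}}{-9 + \left(\frac{34 + 57}{51}\right)^{3}} = \frac{\left(-3165027\right) \left(- \frac{1}{6022021}\right)}{-9 + \left(\frac{1}{51} \cdot 91\right)^{3}} = \frac{3165027}{6022021 \left(-9 + \left(\frac{91}{51}\right)^{3}\right)} = \frac{3165027}{6022021 \left(-9 + \frac{753571}{132651}\right)} = \frac{3165027}{6022021 \left(- \frac{440288}{132651}\right)} = \frac{3165027}{6022021} \left(- \frac{132651}{440288}\right) = - \frac{419843996577}{2651423582048}$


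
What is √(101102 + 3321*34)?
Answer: 32*√209 ≈ 462.62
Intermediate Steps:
√(101102 + 3321*34) = √(101102 + 112914) = √214016 = 32*√209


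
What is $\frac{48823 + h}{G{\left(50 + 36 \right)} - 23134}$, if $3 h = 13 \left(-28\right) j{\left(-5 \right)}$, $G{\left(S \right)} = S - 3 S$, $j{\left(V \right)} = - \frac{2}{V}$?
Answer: $- \frac{731617}{349590} \approx -2.0928$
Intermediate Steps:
$G{\left(S \right)} = - 2 S$
$h = - \frac{728}{15}$ ($h = \frac{13 \left(-28\right) \left(- \frac{2}{-5}\right)}{3} = \frac{\left(-364\right) \left(\left(-2\right) \left(- \frac{1}{5}\right)\right)}{3} = \frac{\left(-364\right) \frac{2}{5}}{3} = \frac{1}{3} \left(- \frac{728}{5}\right) = - \frac{728}{15} \approx -48.533$)
$\frac{48823 + h}{G{\left(50 + 36 \right)} - 23134} = \frac{48823 - \frac{728}{15}}{- 2 \left(50 + 36\right) - 23134} = \frac{731617}{15 \left(\left(-2\right) 86 - 23134\right)} = \frac{731617}{15 \left(-172 - 23134\right)} = \frac{731617}{15 \left(-23306\right)} = \frac{731617}{15} \left(- \frac{1}{23306}\right) = - \frac{731617}{349590}$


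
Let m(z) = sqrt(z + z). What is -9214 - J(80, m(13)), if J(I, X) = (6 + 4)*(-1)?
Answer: -9204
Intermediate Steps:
m(z) = sqrt(2)*sqrt(z) (m(z) = sqrt(2*z) = sqrt(2)*sqrt(z))
J(I, X) = -10 (J(I, X) = 10*(-1) = -10)
-9214 - J(80, m(13)) = -9214 - 1*(-10) = -9214 + 10 = -9204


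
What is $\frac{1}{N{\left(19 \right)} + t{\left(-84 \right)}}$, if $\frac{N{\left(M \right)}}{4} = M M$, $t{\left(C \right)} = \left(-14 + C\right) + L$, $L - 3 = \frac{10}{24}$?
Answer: $\frac{12}{16193} \approx 0.00074106$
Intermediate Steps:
$L = \frac{41}{12}$ ($L = 3 + \frac{10}{24} = 3 + 10 \cdot \frac{1}{24} = 3 + \frac{5}{12} = \frac{41}{12} \approx 3.4167$)
$t{\left(C \right)} = - \frac{127}{12} + C$ ($t{\left(C \right)} = \left(-14 + C\right) + \frac{41}{12} = - \frac{127}{12} + C$)
$N{\left(M \right)} = 4 M^{2}$ ($N{\left(M \right)} = 4 M M = 4 M^{2}$)
$\frac{1}{N{\left(19 \right)} + t{\left(-84 \right)}} = \frac{1}{4 \cdot 19^{2} - \frac{1135}{12}} = \frac{1}{4 \cdot 361 - \frac{1135}{12}} = \frac{1}{1444 - \frac{1135}{12}} = \frac{1}{\frac{16193}{12}} = \frac{12}{16193}$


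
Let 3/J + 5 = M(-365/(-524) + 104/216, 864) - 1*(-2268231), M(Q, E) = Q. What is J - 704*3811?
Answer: -86098028893328116/32090878115 ≈ -2.6829e+6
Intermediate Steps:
J = 42444/32090878115 (J = 3/(-5 + ((-365/(-524) + 104/216) - 1*(-2268231))) = 3/(-5 + ((-365*(-1/524) + 104*(1/216)) + 2268231)) = 3/(-5 + ((365/524 + 13/27) + 2268231)) = 3/(-5 + (16667/14148 + 2268231)) = 3/(-5 + 32090948855/14148) = 3/(32090878115/14148) = 3*(14148/32090878115) = 42444/32090878115 ≈ 1.3226e-6)
J - 704*3811 = 42444/32090878115 - 704*3811 = 42444/32090878115 - 1*2682944 = 42444/32090878115 - 2682944 = -86098028893328116/32090878115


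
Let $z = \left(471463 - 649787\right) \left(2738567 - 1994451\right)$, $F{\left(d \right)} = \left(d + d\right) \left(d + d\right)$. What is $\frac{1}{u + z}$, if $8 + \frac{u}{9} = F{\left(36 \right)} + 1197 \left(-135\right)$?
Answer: $- \frac{1}{132695149355} \approx -7.5361 \cdot 10^{-12}$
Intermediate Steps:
$F{\left(d \right)} = 4 d^{2}$ ($F{\left(d \right)} = 2 d 2 d = 4 d^{2}$)
$z = -132693741584$ ($z = \left(-178324\right) 744116 = -132693741584$)
$u = -1407771$ ($u = -72 + 9 \left(4 \cdot 36^{2} + 1197 \left(-135\right)\right) = -72 + 9 \left(4 \cdot 1296 - 161595\right) = -72 + 9 \left(5184 - 161595\right) = -72 + 9 \left(-156411\right) = -72 - 1407699 = -1407771$)
$\frac{1}{u + z} = \frac{1}{-1407771 - 132693741584} = \frac{1}{-132695149355} = - \frac{1}{132695149355}$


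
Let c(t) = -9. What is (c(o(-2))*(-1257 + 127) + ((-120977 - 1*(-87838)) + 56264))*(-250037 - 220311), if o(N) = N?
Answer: -15660236660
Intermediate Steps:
(c(o(-2))*(-1257 + 127) + ((-120977 - 1*(-87838)) + 56264))*(-250037 - 220311) = (-9*(-1257 + 127) + ((-120977 - 1*(-87838)) + 56264))*(-250037 - 220311) = (-9*(-1130) + ((-120977 + 87838) + 56264))*(-470348) = (10170 + (-33139 + 56264))*(-470348) = (10170 + 23125)*(-470348) = 33295*(-470348) = -15660236660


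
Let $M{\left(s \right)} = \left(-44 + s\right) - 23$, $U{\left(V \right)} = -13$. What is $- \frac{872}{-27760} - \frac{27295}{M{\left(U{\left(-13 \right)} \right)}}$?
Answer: $\frac{9472237}{27760} \approx 341.22$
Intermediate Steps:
$M{\left(s \right)} = -67 + s$
$- \frac{872}{-27760} - \frac{27295}{M{\left(U{\left(-13 \right)} \right)}} = - \frac{872}{-27760} - \frac{27295}{-67 - 13} = \left(-872\right) \left(- \frac{1}{27760}\right) - \frac{27295}{-80} = \frac{109}{3470} - - \frac{5459}{16} = \frac{109}{3470} + \frac{5459}{16} = \frac{9472237}{27760}$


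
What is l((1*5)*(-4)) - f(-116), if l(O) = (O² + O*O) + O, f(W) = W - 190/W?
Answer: 51873/58 ≈ 894.36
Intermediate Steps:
l(O) = O + 2*O² (l(O) = (O² + O²) + O = 2*O² + O = O + 2*O²)
l((1*5)*(-4)) - f(-116) = ((1*5)*(-4))*(1 + 2*((1*5)*(-4))) - (-116 - 190/(-116)) = (5*(-4))*(1 + 2*(5*(-4))) - (-116 - 190*(-1/116)) = -20*(1 + 2*(-20)) - (-116 + 95/58) = -20*(1 - 40) - 1*(-6633/58) = -20*(-39) + 6633/58 = 780 + 6633/58 = 51873/58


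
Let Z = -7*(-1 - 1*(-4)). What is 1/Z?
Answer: -1/21 ≈ -0.047619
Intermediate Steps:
Z = -21 (Z = -7*(-1 + 4) = -7*3 = -21)
1/Z = 1/(-21) = -1/21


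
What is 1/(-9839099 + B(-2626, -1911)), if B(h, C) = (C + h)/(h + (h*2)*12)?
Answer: -5050/49687449601 ≈ -1.0164e-7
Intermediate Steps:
B(h, C) = (C + h)/(25*h) (B(h, C) = (C + h)/(h + (2*h)*12) = (C + h)/(h + 24*h) = (C + h)/((25*h)) = (C + h)*(1/(25*h)) = (C + h)/(25*h))
1/(-9839099 + B(-2626, -1911)) = 1/(-9839099 + (1/25)*(-1911 - 2626)/(-2626)) = 1/(-9839099 + (1/25)*(-1/2626)*(-4537)) = 1/(-9839099 + 349/5050) = 1/(-49687449601/5050) = -5050/49687449601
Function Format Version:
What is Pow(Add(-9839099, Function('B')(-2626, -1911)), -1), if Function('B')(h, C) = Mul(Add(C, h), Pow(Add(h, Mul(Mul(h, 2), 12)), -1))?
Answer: Rational(-5050, 49687449601) ≈ -1.0164e-7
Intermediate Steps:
Function('B')(h, C) = Mul(Rational(1, 25), Pow(h, -1), Add(C, h)) (Function('B')(h, C) = Mul(Add(C, h), Pow(Add(h, Mul(Mul(2, h), 12)), -1)) = Mul(Add(C, h), Pow(Add(h, Mul(24, h)), -1)) = Mul(Add(C, h), Pow(Mul(25, h), -1)) = Mul(Add(C, h), Mul(Rational(1, 25), Pow(h, -1))) = Mul(Rational(1, 25), Pow(h, -1), Add(C, h)))
Pow(Add(-9839099, Function('B')(-2626, -1911)), -1) = Pow(Add(-9839099, Mul(Rational(1, 25), Pow(-2626, -1), Add(-1911, -2626))), -1) = Pow(Add(-9839099, Mul(Rational(1, 25), Rational(-1, 2626), -4537)), -1) = Pow(Add(-9839099, Rational(349, 5050)), -1) = Pow(Rational(-49687449601, 5050), -1) = Rational(-5050, 49687449601)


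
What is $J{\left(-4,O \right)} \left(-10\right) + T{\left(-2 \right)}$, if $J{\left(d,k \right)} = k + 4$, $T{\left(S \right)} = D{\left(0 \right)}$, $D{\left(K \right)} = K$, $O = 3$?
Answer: $-70$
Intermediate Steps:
$T{\left(S \right)} = 0$
$J{\left(d,k \right)} = 4 + k$
$J{\left(-4,O \right)} \left(-10\right) + T{\left(-2 \right)} = \left(4 + 3\right) \left(-10\right) + 0 = 7 \left(-10\right) + 0 = -70 + 0 = -70$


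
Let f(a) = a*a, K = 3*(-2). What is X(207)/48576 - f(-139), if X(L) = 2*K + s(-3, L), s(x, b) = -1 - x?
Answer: -469268453/24288 ≈ -19321.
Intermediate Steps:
K = -6
f(a) = a²
X(L) = -10 (X(L) = 2*(-6) + (-1 - 1*(-3)) = -12 + (-1 + 3) = -12 + 2 = -10)
X(207)/48576 - f(-139) = -10/48576 - 1*(-139)² = -10*1/48576 - 1*19321 = -5/24288 - 19321 = -469268453/24288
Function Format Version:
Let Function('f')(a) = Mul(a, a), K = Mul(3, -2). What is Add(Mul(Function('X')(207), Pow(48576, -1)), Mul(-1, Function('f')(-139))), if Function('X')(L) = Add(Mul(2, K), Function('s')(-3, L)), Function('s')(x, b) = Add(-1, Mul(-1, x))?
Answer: Rational(-469268453, 24288) ≈ -19321.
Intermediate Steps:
K = -6
Function('f')(a) = Pow(a, 2)
Function('X')(L) = -10 (Function('X')(L) = Add(Mul(2, -6), Add(-1, Mul(-1, -3))) = Add(-12, Add(-1, 3)) = Add(-12, 2) = -10)
Add(Mul(Function('X')(207), Pow(48576, -1)), Mul(-1, Function('f')(-139))) = Add(Mul(-10, Pow(48576, -1)), Mul(-1, Pow(-139, 2))) = Add(Mul(-10, Rational(1, 48576)), Mul(-1, 19321)) = Add(Rational(-5, 24288), -19321) = Rational(-469268453, 24288)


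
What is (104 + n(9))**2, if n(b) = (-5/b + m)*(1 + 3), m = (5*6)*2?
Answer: 9461776/81 ≈ 1.1681e+5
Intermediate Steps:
m = 60 (m = 30*2 = 60)
n(b) = 240 - 20/b (n(b) = (-5/b + 60)*(1 + 3) = (60 - 5/b)*4 = 240 - 20/b)
(104 + n(9))**2 = (104 + (240 - 20/9))**2 = (104 + 2140/9)**2 = (3076/9)**2 = 9461776/81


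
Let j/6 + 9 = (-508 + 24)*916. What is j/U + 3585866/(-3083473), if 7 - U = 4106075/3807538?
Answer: -31231038269206607338/69522112937843 ≈ -4.4922e+5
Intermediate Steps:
j = -2660118 (j = -54 + 6*((-508 + 24)*916) = -54 + 6*(-484*916) = -54 + 6*(-443344) = -54 - 2660064 = -2660118)
U = 22546691/3807538 (U = 7 - 4106075/3807538 = 22546691/3807538 ≈ 5.9216)
j/U + 3585866/(-3083473) = -2660118/22546691/3807538 + 3585866/(-3083473) = -2660118*3807538/22546691 + 3585866*(-1/3083473) = -10128500369484/22546691 - 3585866/3083473 = -31231038269206607338/69522112937843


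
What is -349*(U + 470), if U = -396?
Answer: -25826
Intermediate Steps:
-349*(U + 470) = -349*(-396 + 470) = -349*74 = -25826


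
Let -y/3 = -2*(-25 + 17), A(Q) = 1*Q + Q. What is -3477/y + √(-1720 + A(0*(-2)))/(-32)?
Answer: 1159/16 - I*√430/16 ≈ 72.438 - 1.296*I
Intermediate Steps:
A(Q) = 2*Q (A(Q) = Q + Q = 2*Q)
y = -48 (y = -(-6)*(-25 + 17) = -(-6)*(-8) = -3*16 = -48)
-3477/y + √(-1720 + A(0*(-2)))/(-32) = -3477/(-48) + √(-1720 + 2*(0*(-2)))/(-32) = -3477*(-1/48) + √(-1720 + 2*0)*(-1/32) = 1159/16 + √(-1720 + 0)*(-1/32) = 1159/16 + √(-1720)*(-1/32) = 1159/16 + (2*I*√430)*(-1/32) = 1159/16 - I*√430/16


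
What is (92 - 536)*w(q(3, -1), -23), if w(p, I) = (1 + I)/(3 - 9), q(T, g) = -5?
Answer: -1628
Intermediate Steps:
w(p, I) = -⅙ - I/6 (w(p, I) = (1 + I)/(-6) = (1 + I)*(-⅙) = -⅙ - I/6)
(92 - 536)*w(q(3, -1), -23) = (92 - 536)*(-⅙ - ⅙*(-23)) = -444*(-⅙ + 23/6) = -444*11/3 = -1628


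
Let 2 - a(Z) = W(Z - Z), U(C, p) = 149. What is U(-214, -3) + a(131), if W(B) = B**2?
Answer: 151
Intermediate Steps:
a(Z) = 2 (a(Z) = 2 - (Z - Z)**2 = 2 - 1*0**2 = 2 - 1*0 = 2 + 0 = 2)
U(-214, -3) + a(131) = 149 + 2 = 151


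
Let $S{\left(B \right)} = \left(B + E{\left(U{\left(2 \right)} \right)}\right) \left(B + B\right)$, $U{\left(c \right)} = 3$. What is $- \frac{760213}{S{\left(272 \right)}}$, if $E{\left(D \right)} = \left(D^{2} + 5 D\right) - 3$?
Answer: $- \frac{760213}{159392} \approx -4.7695$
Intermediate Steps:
$E{\left(D \right)} = -3 + D^{2} + 5 D$
$S{\left(B \right)} = 2 B \left(21 + B\right)$ ($S{\left(B \right)} = \left(B + \left(-3 + 3^{2} + 5 \cdot 3\right)\right) \left(B + B\right) = \left(B + \left(-3 + 9 + 15\right)\right) 2 B = \left(B + 21\right) 2 B = \left(21 + B\right) 2 B = 2 B \left(21 + B\right)$)
$- \frac{760213}{S{\left(272 \right)}} = - \frac{760213}{2 \cdot 272 \left(21 + 272\right)} = - \frac{760213}{2 \cdot 272 \cdot 293} = - \frac{760213}{159392}$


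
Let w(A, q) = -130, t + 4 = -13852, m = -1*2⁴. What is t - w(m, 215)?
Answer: -13726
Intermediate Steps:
m = -16 (m = -1*16 = -16)
t = -13856 (t = -4 - 13852 = -13856)
t - w(m, 215) = -13856 - 1*(-130) = -13856 + 130 = -13726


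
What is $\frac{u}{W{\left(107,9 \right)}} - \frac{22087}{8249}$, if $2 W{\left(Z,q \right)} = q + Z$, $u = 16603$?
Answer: $\frac{135677101}{478442} \approx 283.58$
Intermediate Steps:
$W{\left(Z,q \right)} = \frac{Z}{2} + \frac{q}{2}$ ($W{\left(Z,q \right)} = \frac{q + Z}{2} = \frac{Z + q}{2} = \frac{Z}{2} + \frac{q}{2}$)
$\frac{u}{W{\left(107,9 \right)}} - \frac{22087}{8249} = \frac{16603}{\frac{1}{2} \cdot 107 + \frac{1}{2} \cdot 9} - \frac{22087}{8249} = \frac{16603}{\frac{107}{2} + \frac{9}{2}} - \frac{22087}{8249} = \frac{16603}{58} - \frac{22087}{8249} = \frac{135677101}{478442}$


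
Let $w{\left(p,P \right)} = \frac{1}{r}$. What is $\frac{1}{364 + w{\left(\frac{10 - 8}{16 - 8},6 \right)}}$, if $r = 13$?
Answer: $\frac{13}{4733} \approx 0.0027467$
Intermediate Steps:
$w{\left(p,P \right)} = \frac{1}{13}$
$\frac{1}{364 + w{\left(\frac{10 - 8}{16 - 8},6 \right)}} = \frac{1}{364 + \frac{1}{13}} = \frac{1}{\frac{4733}{13}} = \frac{13}{4733}$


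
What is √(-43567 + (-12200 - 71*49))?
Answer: I*√59246 ≈ 243.41*I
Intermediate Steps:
√(-43567 + (-12200 - 71*49)) = √(-43567 + (-12200 - 1*3479)) = √(-43567 + (-12200 - 3479)) = √(-43567 - 15679) = √(-59246) = I*√59246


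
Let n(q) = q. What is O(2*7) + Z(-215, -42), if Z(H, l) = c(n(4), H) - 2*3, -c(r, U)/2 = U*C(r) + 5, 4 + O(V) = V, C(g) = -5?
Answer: -2156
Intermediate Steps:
O(V) = -4 + V
c(r, U) = -10 + 10*U (c(r, U) = -2*(U*(-5) + 5) = -2*(-5*U + 5) = -2*(5 - 5*U) = -10 + 10*U)
Z(H, l) = -16 + 10*H (Z(H, l) = (-10 + 10*H) - 2*3 = (-10 + 10*H) - 1*6 = (-10 + 10*H) - 6 = -16 + 10*H)
O(2*7) + Z(-215, -42) = (-4 + 2*7) + (-16 + 10*(-215)) = (-4 + 14) + (-16 - 2150) = 10 - 2166 = -2156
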